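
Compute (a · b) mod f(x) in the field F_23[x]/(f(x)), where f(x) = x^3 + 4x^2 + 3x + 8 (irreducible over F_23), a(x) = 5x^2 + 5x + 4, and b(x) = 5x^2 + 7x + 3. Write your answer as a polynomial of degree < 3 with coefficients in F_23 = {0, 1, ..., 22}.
a · b ≡ 17x^2 + 9x + 10 (mod f(x))

Multiply in F_23[x]: a(x)·b(x) = (5x^2 + 5x + 4)·(5x^2 + 7x + 3) = 2x^4 + 14x^3 + x^2 + 20x + 12. This has degree ≥ 3, so divide by f(x) over F_23: 2x^4 + 14x^3 + x^2 + 20x + 12 = (2x + 6)·(x^3 + 4x^2 + 3x + 8) + (17x^2 + 9x + 10). Hence a·b ≡ 17x^2 + 9x + 10 (mod f). (F_23[x]/(f) is a field with 23^3 = 12167 elements since f is irreducible of degree 3.)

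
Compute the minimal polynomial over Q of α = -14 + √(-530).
m_α(x) = x^2 + 28x + 726

From α + 14 = √(-530), squaring gives (α + 14)^2 = -530, i.e. α^2 + 28α + 196 = -530, so α^2 + 28α + 726 = 0. The discriminant of x^2 + 28x + 726 is (28)^2 - 4·(726) = 784 - 2904 = -2120, and 4·(-530) is not a perfect square in Q since -530 is squarefree and ≠ 1. Hence x^2 + 28x + 726 is irreducible over Q and is the minimal polynomial of α.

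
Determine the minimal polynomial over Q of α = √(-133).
m_α(x) = x^2 + 133

α satisfies α^2 + 133 = 0, so x^2 + 133 annihilates α. Since d = -133 is squarefree and ≠ 1, it is not a perfect square in Q, so x^2 + 133 has no rational root and is therefore irreducible over Q (a degree-2 polynomial over a field is irreducible iff it has no root). Hence m_α(x) = x^2 + 133.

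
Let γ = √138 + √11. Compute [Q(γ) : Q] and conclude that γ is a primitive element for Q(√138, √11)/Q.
[Q(γ) : Q] = 4 (equivalently, Q(γ) = Q(√138, √11))

Obviously Q(γ) ⊆ Q(√138, √11), and [Q(√138, √11):Q] = 4 (since 138, 11 are distinct squarefree integers > 1 with 1518 not a perfect square). To show equality we compute the minimal polynomial of γ. From γ = √138 + √11: γ^2 = 138 + 2√(1518) + 11 = 149 + 2√(1518), so γ^2 - 149 = 2√(1518); squaring, (γ^2 - 149)^2 = 4·1518, i.e. γ^4 - 298γ^2 + 22201 - 6072 = 0, i.e. γ^4 - 298γ^2 + 16129 = 0. So γ is a root of x^4 - 298x^2 + 16129. This polynomial is irreducible over Q: it has no rational root (each ±√138 ± √11 is irrational), and any factorization into two quadratics over Q would force √(1518) ∈ Q (pairing opposite roots) or √138, √11 ∈ Q (other pairings), all impossible. Hence [Q(γ):Q] = 4 = [Q(√138, √11):Q], so Q(γ) = Q(√138, √11).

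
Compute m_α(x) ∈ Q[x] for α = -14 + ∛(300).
m_α(x) = x^3 + 42x^2 + 588x + 2444

Set β = α + 14 = ∛(300), so β^3 = 300. Then (α + 14)^3 - 300 = 0, i.e. α is a root of g(x) = (x + 14)^3 - 300 = x^3 + 42x^2 + 588x + 2444. Since g(x) = h(x + 14) where h(x) = x^3 - 300, and h is irreducible over Q (because 300 is not a perfect cube, so h has no rational root, and a monic cubic with no rational root is irreducible), g is also irreducible (irreducibility is preserved under the substitution x → x + 14). Hence m_α(x) = x^3 + 42x^2 + 588x + 2444.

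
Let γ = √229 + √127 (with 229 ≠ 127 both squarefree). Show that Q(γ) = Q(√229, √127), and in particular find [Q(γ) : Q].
[Q(γ) : Q] = 4 (equivalently, Q(γ) = Q(√229, √127))

Obviously Q(γ) ⊆ Q(√229, √127), and [Q(√229, √127):Q] = 4 (since 229, 127 are distinct squarefree integers > 1 with 29083 not a perfect square). To show equality we compute the minimal polynomial of γ. From γ = √229 + √127: γ^2 = 229 + 2√(29083) + 127 = 356 + 2√(29083), so γ^2 - 356 = 2√(29083); squaring, (γ^2 - 356)^2 = 4·29083, i.e. γ^4 - 712γ^2 + 126736 - 116332 = 0, i.e. γ^4 - 712γ^2 + 10404 = 0. So γ is a root of x^4 - 712x^2 + 10404. This polynomial is irreducible over Q: it has no rational root (each ±√229 ± √127 is irrational), and any factorization into two quadratics over Q would force √(29083) ∈ Q (pairing opposite roots) or √229, √127 ∈ Q (other pairings), all impossible. Hence [Q(γ):Q] = 4 = [Q(√229, √127):Q], so Q(γ) = Q(√229, √127).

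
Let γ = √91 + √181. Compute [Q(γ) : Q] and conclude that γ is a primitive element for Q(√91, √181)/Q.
[Q(γ) : Q] = 4 (equivalently, Q(γ) = Q(√91, √181))

Obviously Q(γ) ⊆ Q(√91, √181), and [Q(√91, √181):Q] = 4 (since 91, 181 are distinct squarefree integers > 1 with 16471 not a perfect square). To show equality we compute the minimal polynomial of γ. From γ = √91 + √181: γ^2 = 91 + 2√(16471) + 181 = 272 + 2√(16471), so γ^2 - 272 = 2√(16471); squaring, (γ^2 - 272)^2 = 4·16471, i.e. γ^4 - 544γ^2 + 73984 - 65884 = 0, i.e. γ^4 - 544γ^2 + 8100 = 0. So γ is a root of x^4 - 544x^2 + 8100. This polynomial is irreducible over Q: it has no rational root (each ±√91 ± √181 is irrational), and any factorization into two quadratics over Q would force √(16471) ∈ Q (pairing opposite roots) or √91, √181 ∈ Q (other pairings), all impossible. Hence [Q(γ):Q] = 4 = [Q(√91, √181):Q], so Q(γ) = Q(√91, √181).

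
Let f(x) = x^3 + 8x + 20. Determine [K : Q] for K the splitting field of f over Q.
[K : Q] = 6

By the rational root test, any rational root of the monic integer polynomial f(x) = x^3 + 8x + 20 must be an integer dividing the constant term 20, i.e. one of ±{1, 2, 4, 5, 10, 20}. Evaluating: f(1) = 29, f(-1) = 11, f(2) = 44, f(-2) = -4, f(4) = 116, f(-4) = -76, f(5) = 185, f(-5) = -145, f(10) = 1100, f(-10) = -1060, f(20) = 8180, f(-20) = -8140; none is 0, so f has no rational root and is therefore irreducible over Q (a cubic with no linear factor over a field is irreducible). For an irreducible cubic, the Galois group is A_3 or S_3 according as the discriminant disc(f) = -4a^3 - 27b^2 = -4·(8)^3 - 27·(20)^2 = -12848 is or is not a square in Q. Here disc(f) = -12848 is not a perfect square in Q, so the Galois group of f over Q is not contained in A_3 and must be all of S_3. The splitting field has degree |S_3| = 6 over Q, so [K : Q] = 6.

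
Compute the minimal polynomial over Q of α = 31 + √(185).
m_α(x) = x^2 - 62x + 776

From α - 31 = √(185), squaring gives (α - 31)^2 = 185, i.e. α^2 - 62α + 961 = 185, so α^2 - 62α + 776 = 0. The discriminant of x^2 - 62x + 776 is (-62)^2 - 4·(776) = 3844 - 3104 = 740, and 4·(185) is not a perfect square in Q since 185 is squarefree and ≠ 1. Hence x^2 - 62x + 776 is irreducible over Q and is the minimal polynomial of α.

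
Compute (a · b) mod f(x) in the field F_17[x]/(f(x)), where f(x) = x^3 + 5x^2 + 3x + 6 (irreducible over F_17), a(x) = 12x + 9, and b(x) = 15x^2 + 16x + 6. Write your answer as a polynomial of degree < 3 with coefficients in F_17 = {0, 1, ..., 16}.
a · b ≡ 5x^2 + 16x + 11 (mod f(x))

Multiply in F_17[x]: a(x)·b(x) = (12x + 9)·(15x^2 + 16x + 6) = 10x^3 + 4x^2 + 12x + 3. This has degree ≥ 3, so divide by f(x) over F_17: 10x^3 + 4x^2 + 12x + 3 = (10)·(x^3 + 5x^2 + 3x + 6) + (5x^2 + 16x + 11). Hence a·b ≡ 5x^2 + 16x + 11 (mod f). (F_17[x]/(f) is a field with 17^3 = 4913 elements since f is irreducible of degree 3.)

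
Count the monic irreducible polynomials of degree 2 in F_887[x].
There are 392941 monic irreducible polynomials of degree 2 over F_887

Each element of F_{887^2} that lies in no proper subfield is a root of exactly one monic irreducible of degree 2 over F_887, and each such polynomial has 2 distinct roots in F_{887^2}. By Möbius inversion the count is N_887(2) = (1/2) Σ_{d|2} μ(2/d) · 887^d = (1/2)(μ(2)·887^1 + μ(1)·887^2) = 785882/2 = 392941.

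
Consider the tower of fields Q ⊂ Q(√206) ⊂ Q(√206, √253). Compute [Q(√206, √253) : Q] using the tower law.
[Q(√206, √253) : Q] = 4

[Q(√206):Q] = 2 (min poly x^2 - 206, irreducible since 206 is squarefree > 1). For the top step, suppose √253 ∈ Q(√206), say √253 = c + d√206 with c, d ∈ Q. Squaring: 253 = c^2 + 206d^2 + 2cd√206. Since √206 ∉ Q this forces 2cd = 0. If d = 0 then √253 = c ∈ Q, contradicting 253 squarefree > 1. If c = 0 then 253 = 206d^2, so 206·253 = (206d)^2 is a perfect square in Q — but 206·253 = 52118 is not a perfect square (since 206 and 253 are distinct squarefree integers). Contradiction. Hence √253 ∉ Q(√206), so x^2 - 253 stays irreducible over Q(√206) and [Q(√206, √253) : Q(√206)] = 2. By the tower law, [Q(√206, √253) : Q] = 2 · 2 = 4.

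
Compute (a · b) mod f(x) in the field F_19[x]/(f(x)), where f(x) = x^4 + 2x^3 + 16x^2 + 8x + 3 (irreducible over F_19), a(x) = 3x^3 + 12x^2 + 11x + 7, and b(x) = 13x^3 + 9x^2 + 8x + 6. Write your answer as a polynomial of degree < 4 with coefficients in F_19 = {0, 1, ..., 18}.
a · b ≡ 2x^2 + 4x + 9 (mod f(x))

Multiply in F_19[x]: a(x)·b(x) = (3x^3 + 12x^2 + 11x + 7)·(13x^3 + 9x^2 + 8x + 6) = x^6 + 12x^5 + 9x^4 + 14x^2 + 8x + 4. This has degree ≥ 4, so divide by f(x) over F_19: x^6 + 12x^5 + 9x^4 + 14x^2 + 8x + 4 = (x^2 + 10x + 11)·(x^4 + 2x^3 + 16x^2 + 8x + 3) + (2x^2 + 4x + 9). Hence a·b ≡ 2x^2 + 4x + 9 (mod f). (F_19[x]/(f) is a field with 19^4 = 130321 elements since f is irreducible of degree 4.)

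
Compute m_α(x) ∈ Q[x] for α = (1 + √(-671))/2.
m_α(x) = x^2 - x + 168

From 2α - 1 = √(-671), squaring gives (2α - 1)^2 = -671, i.e. 4α^2 - 4α + 1 = -671, so α^2 - α + (1 + 671)/4 = 0. Since -671 ≡ 1 (mod 4), (1 + 671)/4 = 168 ∈ Z. The polynomial x^2 - x + 168 has discriminant 1 - 4·(168) = -671, which is not a perfect square in Q (d = -671 is squarefree and ≠ 1), so x^2 - x + 168 is irreducible over Q. It is the minimal polynomial of α.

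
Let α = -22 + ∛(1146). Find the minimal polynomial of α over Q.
m_α(x) = x^3 + 66x^2 + 1452x + 9502

Set β = α + 22 = ∛(1146), so β^3 = 1146. Then (α + 22)^3 - 1146 = 0, i.e. α is a root of g(x) = (x + 22)^3 - 1146 = x^3 + 66x^2 + 1452x + 9502. Since g(x) = h(x + 22) where h(x) = x^3 - 1146, and h is irreducible over Q (because 1146 is not a perfect cube, so h has no rational root, and a monic cubic with no rational root is irreducible), g is also irreducible (irreducibility is preserved under the substitution x → x + 22). Hence m_α(x) = x^3 + 66x^2 + 1452x + 9502.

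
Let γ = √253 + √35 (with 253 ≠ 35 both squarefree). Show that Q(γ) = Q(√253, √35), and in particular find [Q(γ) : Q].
[Q(γ) : Q] = 4 (equivalently, Q(γ) = Q(√253, √35))

Obviously Q(γ) ⊆ Q(√253, √35), and [Q(√253, √35):Q] = 4 (since 253, 35 are distinct squarefree integers > 1 with 8855 not a perfect square). To show equality we compute the minimal polynomial of γ. From γ = √253 + √35: γ^2 = 253 + 2√(8855) + 35 = 288 + 2√(8855), so γ^2 - 288 = 2√(8855); squaring, (γ^2 - 288)^2 = 4·8855, i.e. γ^4 - 576γ^2 + 82944 - 35420 = 0, i.e. γ^4 - 576γ^2 + 47524 = 0. So γ is a root of x^4 - 576x^2 + 47524. This polynomial is irreducible over Q: it has no rational root (each ±√253 ± √35 is irrational), and any factorization into two quadratics over Q would force √(8855) ∈ Q (pairing opposite roots) or √253, √35 ∈ Q (other pairings), all impossible. Hence [Q(γ):Q] = 4 = [Q(√253, √35):Q], so Q(γ) = Q(√253, √35).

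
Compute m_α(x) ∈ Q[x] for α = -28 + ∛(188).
m_α(x) = x^3 + 84x^2 + 2352x + 21764

Set β = α + 28 = ∛(188), so β^3 = 188. Then (α + 28)^3 - 188 = 0, i.e. α is a root of g(x) = (x + 28)^3 - 188 = x^3 + 84x^2 + 2352x + 21764. Since g(x) = h(x + 28) where h(x) = x^3 - 188, and h is irreducible over Q (because 188 is not a perfect cube, so h has no rational root, and a monic cubic with no rational root is irreducible), g is also irreducible (irreducibility is preserved under the substitution x → x + 28). Hence m_α(x) = x^3 + 84x^2 + 2352x + 21764.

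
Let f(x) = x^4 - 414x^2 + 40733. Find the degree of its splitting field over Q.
[K : Q] = 4

Solving the quadratic in x^2: x^2 = (414 ± √(414^2 - 4·40733))/2 = (414 ± √8464)/2 = (414 ± 92)/2, giving x^2 = 253 or x^2 = 161. So f(x) = (x^2 - 253)(x^2 - 161) and the roots of f are ±√253, ±√161. Hence the splitting field is K = Q(√253, √161). Since 253 and 161 are distinct squarefree integers > 1, their product 40733 is not a perfect square, so √161 ∉ Q(√253). By the tower law [K:Q] = [Q(√253,√161):Q(√253)] · [Q(√253):Q] = 2 · 2 = 4.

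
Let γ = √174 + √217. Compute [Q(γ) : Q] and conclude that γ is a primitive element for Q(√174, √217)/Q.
[Q(γ) : Q] = 4 (equivalently, Q(γ) = Q(√174, √217))

Obviously Q(γ) ⊆ Q(√174, √217), and [Q(√174, √217):Q] = 4 (since 174, 217 are distinct squarefree integers > 1 with 37758 not a perfect square). To show equality we compute the minimal polynomial of γ. From γ = √174 + √217: γ^2 = 174 + 2√(37758) + 217 = 391 + 2√(37758), so γ^2 - 391 = 2√(37758); squaring, (γ^2 - 391)^2 = 4·37758, i.e. γ^4 - 782γ^2 + 152881 - 151032 = 0, i.e. γ^4 - 782γ^2 + 1849 = 0. So γ is a root of x^4 - 782x^2 + 1849. This polynomial is irreducible over Q: it has no rational root (each ±√174 ± √217 is irrational), and any factorization into two quadratics over Q would force √(37758) ∈ Q (pairing opposite roots) or √174, √217 ∈ Q (other pairings), all impossible. Hence [Q(γ):Q] = 4 = [Q(√174, √217):Q], so Q(γ) = Q(√174, √217).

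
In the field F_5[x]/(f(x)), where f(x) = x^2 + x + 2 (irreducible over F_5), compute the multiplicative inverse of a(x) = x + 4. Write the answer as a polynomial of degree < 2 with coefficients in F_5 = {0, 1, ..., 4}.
a(x)^(-1) ≡ x + 2 (mod f(x))

Since f is irreducible over F_5, F_5[x]/(f) is a field and a(x) ≠ 0 has an inverse. Apply the extended Euclidean algorithm to f(x) and a(x) in F_5[x]: f(x) = (x + 2)·a(x) + (4). The last nonzero remainder is the constant 4 = gcd(f, a) in F_5. Back-substituting through the division chain expresses 4 = s(x)·a(x) + t(x)·f(x) with s(x) ≡ 4x + 3 (mod f), so (4x + 3)·a(x) ≡ 4 (mod f). Multiplying by 4^(-1) ≡ 4 in F_5 gives a(x)^(-1) ≡ 4·(4x + 3) ≡ x + 2 (mod f). Check: (x + 4)·(x + 2) = x^2 + x + 3 ≡ 1 (mod x^2 + x + 2).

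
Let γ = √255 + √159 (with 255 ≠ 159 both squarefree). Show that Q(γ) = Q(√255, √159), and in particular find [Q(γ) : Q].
[Q(γ) : Q] = 4 (equivalently, Q(γ) = Q(√255, √159))

Obviously Q(γ) ⊆ Q(√255, √159), and [Q(√255, √159):Q] = 4 (since 255, 159 are distinct squarefree integers > 1 with 40545 not a perfect square). To show equality we compute the minimal polynomial of γ. From γ = √255 + √159: γ^2 = 255 + 2√(40545) + 159 = 414 + 2√(40545), so γ^2 - 414 = 2√(40545); squaring, (γ^2 - 414)^2 = 4·40545, i.e. γ^4 - 828γ^2 + 171396 - 162180 = 0, i.e. γ^4 - 828γ^2 + 9216 = 0. So γ is a root of x^4 - 828x^2 + 9216. This polynomial is irreducible over Q: it has no rational root (each ±√255 ± √159 is irrational), and any factorization into two quadratics over Q would force √(40545) ∈ Q (pairing opposite roots) or √255, √159 ∈ Q (other pairings), all impossible. Hence [Q(γ):Q] = 4 = [Q(√255, √159):Q], so Q(γ) = Q(√255, √159).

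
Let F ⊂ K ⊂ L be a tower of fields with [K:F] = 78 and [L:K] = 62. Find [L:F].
[L:F] = 4836

The tower law says that for any tower of field extensions F ⊂ K ⊂ L with finite degrees, [L:F] = [L:K] · [K:F]. Here this gives [L:F] = 62 · 78 = 4836.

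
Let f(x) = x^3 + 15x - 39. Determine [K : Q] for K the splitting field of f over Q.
[K : Q] = 6

By the rational root test, any rational root of the monic integer polynomial f(x) = x^3 + 15x - 39 must be an integer dividing the constant term -39, i.e. one of ±{1, 3, 13, 39}. Evaluating: f(1) = -23, f(-1) = -55, f(3) = 33, f(-3) = -111, f(13) = 2353, f(-13) = -2431, f(39) = 59865, f(-39) = -59943; none is 0, so f has no rational root and is therefore irreducible over Q (a cubic with no linear factor over a field is irreducible). For an irreducible cubic, the Galois group is A_3 or S_3 according as the discriminant disc(f) = -4a^3 - 27b^2 = -4·(15)^3 - 27·(-39)^2 = -54567 is or is not a square in Q. Here disc(f) = -54567 is not a perfect square in Q, so the Galois group of f over Q is not contained in A_3 and must be all of S_3. The splitting field has degree |S_3| = 6 over Q, so [K : Q] = 6.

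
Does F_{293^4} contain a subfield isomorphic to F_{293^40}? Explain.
No: F_{293^40} is not a subfield of F_{293^4}

F_{p^m} embeds in F_{p^n} iff m | n. Here 40 ∤ 4 (since 4 = 0·40 + 4 with remainder 4 ≠ 0), so F_{293^40} is not a subfield of F_{293^4}. Equivalently: if it were, the tower law would give 40 = [F_{293^40}:F_293] dividing [F_{293^4}:F_293] = 4, contradiction.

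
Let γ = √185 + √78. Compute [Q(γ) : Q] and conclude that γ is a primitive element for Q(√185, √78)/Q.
[Q(γ) : Q] = 4 (equivalently, Q(γ) = Q(√185, √78))

Obviously Q(γ) ⊆ Q(√185, √78), and [Q(√185, √78):Q] = 4 (since 185, 78 are distinct squarefree integers > 1 with 14430 not a perfect square). To show equality we compute the minimal polynomial of γ. From γ = √185 + √78: γ^2 = 185 + 2√(14430) + 78 = 263 + 2√(14430), so γ^2 - 263 = 2√(14430); squaring, (γ^2 - 263)^2 = 4·14430, i.e. γ^4 - 526γ^2 + 69169 - 57720 = 0, i.e. γ^4 - 526γ^2 + 11449 = 0. So γ is a root of x^4 - 526x^2 + 11449. This polynomial is irreducible over Q: it has no rational root (each ±√185 ± √78 is irrational), and any factorization into two quadratics over Q would force √(14430) ∈ Q (pairing opposite roots) or √185, √78 ∈ Q (other pairings), all impossible. Hence [Q(γ):Q] = 4 = [Q(√185, √78):Q], so Q(γ) = Q(√185, √78).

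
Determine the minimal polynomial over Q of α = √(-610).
m_α(x) = x^2 + 610

α satisfies α^2 + 610 = 0, so x^2 + 610 annihilates α. Since d = -610 is squarefree and ≠ 1, it is not a perfect square in Q, so x^2 + 610 has no rational root and is therefore irreducible over Q (a degree-2 polynomial over a field is irreducible iff it has no root). Hence m_α(x) = x^2 + 610.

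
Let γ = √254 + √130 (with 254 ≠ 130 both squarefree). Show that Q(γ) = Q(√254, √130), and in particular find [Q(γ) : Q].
[Q(γ) : Q] = 4 (equivalently, Q(γ) = Q(√254, √130))

Obviously Q(γ) ⊆ Q(√254, √130), and [Q(√254, √130):Q] = 4 (since 254, 130 are distinct squarefree integers > 1 with 33020 not a perfect square). To show equality we compute the minimal polynomial of γ. From γ = √254 + √130: γ^2 = 254 + 2√(33020) + 130 = 384 + 2√(33020), so γ^2 - 384 = 2√(33020); squaring, (γ^2 - 384)^2 = 4·33020, i.e. γ^4 - 768γ^2 + 147456 - 132080 = 0, i.e. γ^4 - 768γ^2 + 15376 = 0. So γ is a root of x^4 - 768x^2 + 15376. This polynomial is irreducible over Q: it has no rational root (each ±√254 ± √130 is irrational), and any factorization into two quadratics over Q would force √(33020) ∈ Q (pairing opposite roots) or √254, √130 ∈ Q (other pairings), all impossible. Hence [Q(γ):Q] = 4 = [Q(√254, √130):Q], so Q(γ) = Q(√254, √130).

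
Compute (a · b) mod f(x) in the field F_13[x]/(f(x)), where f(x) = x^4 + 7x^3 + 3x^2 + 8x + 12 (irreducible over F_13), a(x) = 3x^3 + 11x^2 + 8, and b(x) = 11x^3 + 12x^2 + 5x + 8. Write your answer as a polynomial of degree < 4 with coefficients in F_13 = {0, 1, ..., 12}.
a · b ≡ 11x^3 + 8x^2 + x + 6 (mod f(x))

Multiply in F_13[x]: a(x)·b(x) = (3x^3 + 11x^2 + 8)·(11x^3 + 12x^2 + 5x + 8) = 7x^6 + x^5 + 4x^4 + 11x^3 + 2x^2 + x + 12. This has degree ≥ 4, so divide by f(x) over F_13: 7x^6 + x^5 + 4x^4 + 11x^3 + 2x^2 + x + 12 = (7x^2 + 4x + 7)·(x^4 + 7x^3 + 3x^2 + 8x + 12) + (11x^3 + 8x^2 + x + 6). Hence a·b ≡ 11x^3 + 8x^2 + x + 6 (mod f). (F_13[x]/(f) is a field with 13^4 = 28561 elements since f is irreducible of degree 4.)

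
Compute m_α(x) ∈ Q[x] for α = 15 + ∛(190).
m_α(x) = x^3 - 45x^2 + 675x - 3565

Set β = α - 15 = ∛(190), so β^3 = 190. Then (α - 15)^3 - 190 = 0, i.e. α is a root of g(x) = (x - 15)^3 - 190 = x^3 - 45x^2 + 675x - 3565. Since g(x) = h(x - 15) where h(x) = x^3 - 190, and h is irreducible over Q (because 190 is not a perfect cube, so h has no rational root, and a monic cubic with no rational root is irreducible), g is also irreducible (irreducibility is preserved under the substitution x → x - 15). Hence m_α(x) = x^3 - 45x^2 + 675x - 3565.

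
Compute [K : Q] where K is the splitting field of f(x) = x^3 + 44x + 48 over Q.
[K : Q] = 6

By the rational root test, any rational root of the monic integer polynomial f(x) = x^3 + 44x + 48 must be an integer dividing the constant term 48, i.e. one of ±{1, 2, 3, 4, 6, 8, 12, 16, 24, 48}. Evaluating: f(1) = 93, f(-1) = 3, f(2) = 144, f(-2) = -48, f(3) = 207, f(-3) = -111, f(4) = 288, f(-4) = -192, f(6) = 528, f(-6) = -432, f(8) = 912, f(-8) = -816, f(12) = 2304, f(-12) = -2208, f(16) = 4848, f(-16) = -4752, f(24) = 14928, f(-24) = -14832, f(48) = 112752, f(-48) = -112656; none is 0, so f has no rational root and is therefore irreducible over Q (a cubic with no linear factor over a field is irreducible). For an irreducible cubic, the Galois group is A_3 or S_3 according as the discriminant disc(f) = -4a^3 - 27b^2 = -4·(44)^3 - 27·(48)^2 = -402944 is or is not a square in Q. Here disc(f) = -402944 is not a perfect square in Q, so the Galois group of f over Q is not contained in A_3 and must be all of S_3. The splitting field has degree |S_3| = 6 over Q, so [K : Q] = 6.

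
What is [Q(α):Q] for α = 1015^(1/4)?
[Q(α):Q] = 4

α is a root of x^4 - 1015. By Eisenstein's criterion at the prime p = 5 (which divides the constant term 1015 but p^2 = 25 does not, since 1015 is squarefree), x^4 - 1015 is irreducible over Q. Hence [Q(α):Q] = 4.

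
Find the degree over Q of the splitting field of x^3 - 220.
[K : Q] = 6

The roots of x^3 - 220 are ∛220, ω∛220, ω^2∛220 where ω = e^(2πi/3) is a primitive cube root of unity, so K = Q(∛220, ω). Now [Q(∛220):Q] = 3 (since 220 is not a perfect cube, x^3 - 220 is irreducible) and [Q(ω):Q] = 2. Both 2 and 3 divide [K:Q], and [K:Q] ≤ 3·2 = 6, so [K:Q] = 6. (Equivalently: Q(∛220) ⊂ R but ω ∉ R, so [K : Q(∛220)] = 2.)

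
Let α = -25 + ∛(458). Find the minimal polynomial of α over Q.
m_α(x) = x^3 + 75x^2 + 1875x + 15167

Set β = α + 25 = ∛(458), so β^3 = 458. Then (α + 25)^3 - 458 = 0, i.e. α is a root of g(x) = (x + 25)^3 - 458 = x^3 + 75x^2 + 1875x + 15167. Since g(x) = h(x + 25) where h(x) = x^3 - 458, and h is irreducible over Q (because 458 is not a perfect cube, so h has no rational root, and a monic cubic with no rational root is irreducible), g is also irreducible (irreducibility is preserved under the substitution x → x + 25). Hence m_α(x) = x^3 + 75x^2 + 1875x + 15167.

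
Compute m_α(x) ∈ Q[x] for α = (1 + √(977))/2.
m_α(x) = x^2 - x - 244

From 2α - 1 = √(977), squaring gives (2α - 1)^2 = 977, i.e. 4α^2 - 4α + 1 = 977, so α^2 - α + (1 - 977)/4 = 0. Since 977 ≡ 1 (mod 4), (1 - 977)/4 = -244 ∈ Z. The polynomial x^2 - x - 244 has discriminant 1 - 4·(-244) = 977, which is not a perfect square in Q (d = 977 is squarefree and ≠ 1), so x^2 - x - 244 is irreducible over Q. It is the minimal polynomial of α.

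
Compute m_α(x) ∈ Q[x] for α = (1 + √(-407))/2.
m_α(x) = x^2 - x + 102

From 2α - 1 = √(-407), squaring gives (2α - 1)^2 = -407, i.e. 4α^2 - 4α + 1 = -407, so α^2 - α + (1 + 407)/4 = 0. Since -407 ≡ 1 (mod 4), (1 + 407)/4 = 102 ∈ Z. The polynomial x^2 - x + 102 has discriminant 1 - 4·(102) = -407, which is not a perfect square in Q (d = -407 is squarefree and ≠ 1), so x^2 - x + 102 is irreducible over Q. It is the minimal polynomial of α.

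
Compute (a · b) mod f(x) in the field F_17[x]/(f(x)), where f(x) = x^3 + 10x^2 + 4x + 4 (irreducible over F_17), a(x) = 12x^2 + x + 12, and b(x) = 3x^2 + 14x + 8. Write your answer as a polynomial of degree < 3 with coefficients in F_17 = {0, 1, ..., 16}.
a · b ≡ 5x^2 + 6x + 2 (mod f(x))

Multiply in F_17[x]: a(x)·b(x) = (12x^2 + x + 12)·(3x^2 + 14x + 8) = 2x^4 + x^3 + 10x^2 + 6x + 11. This has degree ≥ 3, so divide by f(x) over F_17: 2x^4 + x^3 + 10x^2 + 6x + 11 = (2x + 15)·(x^3 + 10x^2 + 4x + 4) + (5x^2 + 6x + 2). Hence a·b ≡ 5x^2 + 6x + 2 (mod f). (F_17[x]/(f) is a field with 17^3 = 4913 elements since f is irreducible of degree 3.)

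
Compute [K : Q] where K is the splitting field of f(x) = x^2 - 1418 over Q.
[K : Q] = 2

f(x) = x^2 - 1418 factors as (x - √1418)(x + √1418). The splitting field is K = Q(√1418). Since 1418 is squarefree and > 1, it is not a perfect square, so x^2 - 1418 is irreducible over Q and [Q(√1418) : Q] = 2. Hence [K : Q] = 2.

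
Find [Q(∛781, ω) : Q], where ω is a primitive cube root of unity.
[Q(∛781, ω) : Q] = 6

[Q(∛781):Q] = 3 (min poly x^3 - 781, irreducible since 781 is not a perfect cube). [Q(ω):Q] = 2 (min poly x^2 + x + 1). Since Q(∛781) ⊂ R and ω ∉ R, we have ω ∉ Q(∛781), so x^2 + x + 1 remains irreducible over Q(∛781) and [Q(∛781, ω) : Q(∛781)] = 2. By the tower law, [Q(∛781, ω) : Q] = 3 · 2 = 6. (In fact Q(∛781, ω) is the splitting field of x^3 - 781 over Q.)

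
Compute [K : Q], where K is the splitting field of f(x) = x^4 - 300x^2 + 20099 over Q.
[K : Q] = 4

Solving the quadratic in x^2: x^2 = (300 ± √(300^2 - 4·20099))/2 = (300 ± √9604)/2 = (300 ± 98)/2, giving x^2 = 199 or x^2 = 101. So f(x) = (x^2 - 199)(x^2 - 101) and the roots of f are ±√199, ±√101. Hence the splitting field is K = Q(√199, √101). Since 199 and 101 are distinct squarefree integers > 1, their product 20099 is not a perfect square, so √101 ∉ Q(√199). By the tower law [K:Q] = [Q(√199,√101):Q(√199)] · [Q(√199):Q] = 2 · 2 = 4.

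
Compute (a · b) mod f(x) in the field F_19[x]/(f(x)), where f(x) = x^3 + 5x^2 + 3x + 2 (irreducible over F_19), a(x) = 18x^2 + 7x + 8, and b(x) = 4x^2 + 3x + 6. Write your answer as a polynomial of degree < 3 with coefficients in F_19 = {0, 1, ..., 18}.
a · b ≡ 5x^2 + 15x + 15 (mod f(x))

Multiply in F_19[x]: a(x)·b(x) = (18x^2 + 7x + 8)·(4x^2 + 3x + 6) = 15x^4 + 6x^3 + 9x^2 + 9x + 10. This has degree ≥ 3, so divide by f(x) over F_19: 15x^4 + 6x^3 + 9x^2 + 9x + 10 = (15x + 7)·(x^3 + 5x^2 + 3x + 2) + (5x^2 + 15x + 15). Hence a·b ≡ 5x^2 + 15x + 15 (mod f). (F_19[x]/(f) is a field with 19^3 = 6859 elements since f is irreducible of degree 3.)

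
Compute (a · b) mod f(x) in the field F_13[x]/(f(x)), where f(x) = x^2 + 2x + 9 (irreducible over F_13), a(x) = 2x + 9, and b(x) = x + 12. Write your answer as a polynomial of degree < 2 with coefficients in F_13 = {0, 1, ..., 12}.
a · b ≡ 3x + 12 (mod f(x))

Multiply in F_13[x]: a(x)·b(x) = (2x + 9)·(x + 12) = 2x^2 + 7x + 4. This has degree ≥ 2, so divide by f(x) over F_13: 2x^2 + 7x + 4 = (2)·(x^2 + 2x + 9) + (3x + 12). Hence a·b ≡ 3x + 12 (mod f). (F_13[x]/(f) is a field with 13^2 = 169 elements since f is irreducible of degree 2.)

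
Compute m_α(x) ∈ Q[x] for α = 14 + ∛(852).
m_α(x) = x^3 - 42x^2 + 588x - 3596

Set β = α - 14 = ∛(852), so β^3 = 852. Then (α - 14)^3 - 852 = 0, i.e. α is a root of g(x) = (x - 14)^3 - 852 = x^3 - 42x^2 + 588x - 3596. Since g(x) = h(x - 14) where h(x) = x^3 - 852, and h is irreducible over Q (because 852 is not a perfect cube, so h has no rational root, and a monic cubic with no rational root is irreducible), g is also irreducible (irreducibility is preserved under the substitution x → x - 14). Hence m_α(x) = x^3 - 42x^2 + 588x - 3596.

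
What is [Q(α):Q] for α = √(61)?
[Q(α):Q] = 2

[Q(α):Q] equals the degree of the minimal polynomial of α. Here α^2 = 61 and x^2 - 61 is irreducible (d = 61 is squarefree, ≠ 1, hence not a square), so deg(m_α) = 2. Thus [Q(α):Q] = 2.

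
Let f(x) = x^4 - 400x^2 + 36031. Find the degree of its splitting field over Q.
[K : Q] = 4

Solving the quadratic in x^2: x^2 = (400 ± √(400^2 - 4·36031))/2 = (400 ± √15876)/2 = (400 ± 126)/2, giving x^2 = 263 or x^2 = 137. So f(x) = (x^2 - 263)(x^2 - 137) and the roots of f are ±√263, ±√137. Hence the splitting field is K = Q(√263, √137). Since 263 and 137 are distinct squarefree integers > 1, their product 36031 is not a perfect square, so √137 ∉ Q(√263). By the tower law [K:Q] = [Q(√263,√137):Q(√263)] · [Q(√263):Q] = 2 · 2 = 4.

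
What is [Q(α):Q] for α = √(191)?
[Q(α):Q] = 2

[Q(α):Q] equals the degree of the minimal polynomial of α. Here α^2 = 191 and x^2 - 191 is irreducible (d = 191 is squarefree, ≠ 1, hence not a square), so deg(m_α) = 2. Thus [Q(α):Q] = 2.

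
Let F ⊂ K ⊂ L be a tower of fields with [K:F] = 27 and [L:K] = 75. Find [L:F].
[L:F] = 2025

The tower law says that for any tower of field extensions F ⊂ K ⊂ L with finite degrees, [L:F] = [L:K] · [K:F]. Here this gives [L:F] = 75 · 27 = 2025.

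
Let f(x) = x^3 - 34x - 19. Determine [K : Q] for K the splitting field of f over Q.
[K : Q] = 6

By the rational root test, any rational root of the monic integer polynomial f(x) = x^3 - 34x - 19 must be an integer dividing the constant term -19, i.e. one of ±{1, 19}. Evaluating: f(1) = -52, f(-1) = 14, f(19) = 6194, f(-19) = -6232; none is 0, so f has no rational root and is therefore irreducible over Q (a cubic with no linear factor over a field is irreducible). For an irreducible cubic, the Galois group is A_3 or S_3 according as the discriminant disc(f) = -4a^3 - 27b^2 = -4·(-34)^3 - 27·(-19)^2 = 147469 is or is not a square in Q. Here disc(f) = 147469 is not a perfect square in Q, so the Galois group of f over Q is not contained in A_3 and must be all of S_3. The splitting field has degree |S_3| = 6 over Q, so [K : Q] = 6.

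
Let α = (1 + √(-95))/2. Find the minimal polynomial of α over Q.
m_α(x) = x^2 - x + 24

From 2α - 1 = √(-95), squaring gives (2α - 1)^2 = -95, i.e. 4α^2 - 4α + 1 = -95, so α^2 - α + (1 + 95)/4 = 0. Since -95 ≡ 1 (mod 4), (1 + 95)/4 = 24 ∈ Z. The polynomial x^2 - x + 24 has discriminant 1 - 4·(24) = -95, which is not a perfect square in Q (d = -95 is squarefree and ≠ 1), so x^2 - x + 24 is irreducible over Q. It is the minimal polynomial of α.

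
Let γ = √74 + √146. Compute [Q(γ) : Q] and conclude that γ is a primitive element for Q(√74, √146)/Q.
[Q(γ) : Q] = 4 (equivalently, Q(γ) = Q(√74, √146))

Obviously Q(γ) ⊆ Q(√74, √146), and [Q(√74, √146):Q] = 4 (since 74, 146 are distinct squarefree integers > 1 with 10804 not a perfect square). To show equality we compute the minimal polynomial of γ. From γ = √74 + √146: γ^2 = 74 + 2√(10804) + 146 = 220 + 2√(10804), so γ^2 - 220 = 2√(10804); squaring, (γ^2 - 220)^2 = 4·10804, i.e. γ^4 - 440γ^2 + 48400 - 43216 = 0, i.e. γ^4 - 440γ^2 + 5184 = 0. So γ is a root of x^4 - 440x^2 + 5184. This polynomial is irreducible over Q: it has no rational root (each ±√74 ± √146 is irrational), and any factorization into two quadratics over Q would force √(10804) ∈ Q (pairing opposite roots) or √74, √146 ∈ Q (other pairings), all impossible. Hence [Q(γ):Q] = 4 = [Q(√74, √146):Q], so Q(γ) = Q(√74, √146).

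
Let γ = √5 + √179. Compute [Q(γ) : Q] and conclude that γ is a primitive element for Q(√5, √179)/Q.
[Q(γ) : Q] = 4 (equivalently, Q(γ) = Q(√5, √179))

Obviously Q(γ) ⊆ Q(√5, √179), and [Q(√5, √179):Q] = 4 (since 5, 179 are distinct squarefree integers > 1 with 895 not a perfect square). To show equality we compute the minimal polynomial of γ. From γ = √5 + √179: γ^2 = 5 + 2√(895) + 179 = 184 + 2√(895), so γ^2 - 184 = 2√(895); squaring, (γ^2 - 184)^2 = 4·895, i.e. γ^4 - 368γ^2 + 33856 - 3580 = 0, i.e. γ^4 - 368γ^2 + 30276 = 0. So γ is a root of x^4 - 368x^2 + 30276. This polynomial is irreducible over Q: it has no rational root (each ±√5 ± √179 is irrational), and any factorization into two quadratics over Q would force √(895) ∈ Q (pairing opposite roots) or √5, √179 ∈ Q (other pairings), all impossible. Hence [Q(γ):Q] = 4 = [Q(√5, √179):Q], so Q(γ) = Q(√5, √179).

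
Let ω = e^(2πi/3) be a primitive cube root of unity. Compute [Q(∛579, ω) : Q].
[Q(∛579, ω) : Q] = 6

[Q(∛579):Q] = 3 (min poly x^3 - 579, irreducible since 579 is not a perfect cube). [Q(ω):Q] = 2 (min poly x^2 + x + 1). Since Q(∛579) ⊂ R and ω ∉ R, we have ω ∉ Q(∛579), so x^2 + x + 1 remains irreducible over Q(∛579) and [Q(∛579, ω) : Q(∛579)] = 2. By the tower law, [Q(∛579, ω) : Q] = 3 · 2 = 6. (In fact Q(∛579, ω) is the splitting field of x^3 - 579 over Q.)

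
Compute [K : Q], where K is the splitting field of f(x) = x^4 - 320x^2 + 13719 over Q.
[K : Q] = 4

Solving the quadratic in x^2: x^2 = (320 ± √(320^2 - 4·13719))/2 = (320 ± √47524)/2 = (320 ± 218)/2, giving x^2 = 51 or x^2 = 269. So f(x) = (x^2 - 51)(x^2 - 269) and the roots of f are ±√51, ±√269. Hence the splitting field is K = Q(√51, √269). Since 51 and 269 are distinct squarefree integers > 1, their product 13719 is not a perfect square, so √269 ∉ Q(√51). By the tower law [K:Q] = [Q(√51,√269):Q(√51)] · [Q(√51):Q] = 2 · 2 = 4.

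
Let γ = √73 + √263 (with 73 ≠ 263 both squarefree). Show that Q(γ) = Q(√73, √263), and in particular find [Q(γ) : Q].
[Q(γ) : Q] = 4 (equivalently, Q(γ) = Q(√73, √263))

Obviously Q(γ) ⊆ Q(√73, √263), and [Q(√73, √263):Q] = 4 (since 73, 263 are distinct squarefree integers > 1 with 19199 not a perfect square). To show equality we compute the minimal polynomial of γ. From γ = √73 + √263: γ^2 = 73 + 2√(19199) + 263 = 336 + 2√(19199), so γ^2 - 336 = 2√(19199); squaring, (γ^2 - 336)^2 = 4·19199, i.e. γ^4 - 672γ^2 + 112896 - 76796 = 0, i.e. γ^4 - 672γ^2 + 36100 = 0. So γ is a root of x^4 - 672x^2 + 36100. This polynomial is irreducible over Q: it has no rational root (each ±√73 ± √263 is irrational), and any factorization into two quadratics over Q would force √(19199) ∈ Q (pairing opposite roots) or √73, √263 ∈ Q (other pairings), all impossible. Hence [Q(γ):Q] = 4 = [Q(√73, √263):Q], so Q(γ) = Q(√73, √263).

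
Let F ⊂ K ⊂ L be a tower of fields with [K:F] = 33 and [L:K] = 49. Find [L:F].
[L:F] = 1617

The tower law says that for any tower of field extensions F ⊂ K ⊂ L with finite degrees, [L:F] = [L:K] · [K:F]. Here this gives [L:F] = 49 · 33 = 1617.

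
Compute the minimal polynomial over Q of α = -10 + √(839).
m_α(x) = x^2 + 20x - 739

From α + 10 = √(839), squaring gives (α + 10)^2 = 839, i.e. α^2 + 20α + 100 = 839, so α^2 + 20α - 739 = 0. The discriminant of x^2 + 20x - 739 is (20)^2 - 4·(-739) = 400 + 2956 = 3356, and 4·(839) is not a perfect square in Q since 839 is squarefree and ≠ 1. Hence x^2 + 20x - 739 is irreducible over Q and is the minimal polynomial of α.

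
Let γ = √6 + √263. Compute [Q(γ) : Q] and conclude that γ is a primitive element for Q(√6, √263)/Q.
[Q(γ) : Q] = 4 (equivalently, Q(γ) = Q(√6, √263))

Obviously Q(γ) ⊆ Q(√6, √263), and [Q(√6, √263):Q] = 4 (since 6, 263 are distinct squarefree integers > 1 with 1578 not a perfect square). To show equality we compute the minimal polynomial of γ. From γ = √6 + √263: γ^2 = 6 + 2√(1578) + 263 = 269 + 2√(1578), so γ^2 - 269 = 2√(1578); squaring, (γ^2 - 269)^2 = 4·1578, i.e. γ^4 - 538γ^2 + 72361 - 6312 = 0, i.e. γ^4 - 538γ^2 + 66049 = 0. So γ is a root of x^4 - 538x^2 + 66049. This polynomial is irreducible over Q: it has no rational root (each ±√6 ± √263 is irrational), and any factorization into two quadratics over Q would force √(1578) ∈ Q (pairing opposite roots) or √6, √263 ∈ Q (other pairings), all impossible. Hence [Q(γ):Q] = 4 = [Q(√6, √263):Q], so Q(γ) = Q(√6, √263).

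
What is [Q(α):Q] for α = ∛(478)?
[Q(α):Q] = 3

The minimal polynomial of α is x^3 - 478, irreducible over Q since 478 is not a perfect cube (so x^3 - 478 has no rational root). Hence [Q(α):Q] = deg(m_α) = 3.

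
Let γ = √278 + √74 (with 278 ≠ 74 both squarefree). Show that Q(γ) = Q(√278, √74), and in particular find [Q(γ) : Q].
[Q(γ) : Q] = 4 (equivalently, Q(γ) = Q(√278, √74))

Obviously Q(γ) ⊆ Q(√278, √74), and [Q(√278, √74):Q] = 4 (since 278, 74 are distinct squarefree integers > 1 with 20572 not a perfect square). To show equality we compute the minimal polynomial of γ. From γ = √278 + √74: γ^2 = 278 + 2√(20572) + 74 = 352 + 2√(20572), so γ^2 - 352 = 2√(20572); squaring, (γ^2 - 352)^2 = 4·20572, i.e. γ^4 - 704γ^2 + 123904 - 82288 = 0, i.e. γ^4 - 704γ^2 + 41616 = 0. So γ is a root of x^4 - 704x^2 + 41616. This polynomial is irreducible over Q: it has no rational root (each ±√278 ± √74 is irrational), and any factorization into two quadratics over Q would force √(20572) ∈ Q (pairing opposite roots) or √278, √74 ∈ Q (other pairings), all impossible. Hence [Q(γ):Q] = 4 = [Q(√278, √74):Q], so Q(γ) = Q(√278, √74).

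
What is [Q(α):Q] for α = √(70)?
[Q(α):Q] = 2

[Q(α):Q] equals the degree of the minimal polynomial of α. Here α^2 = 70 and x^2 - 70 is irreducible (d = 70 is squarefree, ≠ 1, hence not a square), so deg(m_α) = 2. Thus [Q(α):Q] = 2.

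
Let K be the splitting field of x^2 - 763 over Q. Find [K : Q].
[K : Q] = 2

f(x) = x^2 - 763 factors as (x - √763)(x + √763). The splitting field is K = Q(√763). Since 763 is squarefree and > 1, it is not a perfect square, so x^2 - 763 is irreducible over Q and [Q(√763) : Q] = 2. Hence [K : Q] = 2.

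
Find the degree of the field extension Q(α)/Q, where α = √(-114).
[Q(α):Q] = 2

[Q(α):Q] equals the degree of the minimal polynomial of α. Here α^2 = -114 and x^2 + 114 is irreducible (d = -114 is squarefree, ≠ 1, hence not a square), so deg(m_α) = 2. Thus [Q(α):Q] = 2.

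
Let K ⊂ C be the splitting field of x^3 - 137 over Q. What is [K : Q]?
[K : Q] = 6

The roots of x^3 - 137 are ∛137, ω∛137, ω^2∛137 where ω = e^(2πi/3) is a primitive cube root of unity, so K = Q(∛137, ω). Now [Q(∛137):Q] = 3 (since 137 is not a perfect cube, x^3 - 137 is irreducible) and [Q(ω):Q] = 2. Both 2 and 3 divide [K:Q], and [K:Q] ≤ 3·2 = 6, so [K:Q] = 6. (Equivalently: Q(∛137) ⊂ R but ω ∉ R, so [K : Q(∛137)] = 2.)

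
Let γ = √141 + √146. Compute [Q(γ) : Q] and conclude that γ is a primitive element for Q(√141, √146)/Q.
[Q(γ) : Q] = 4 (equivalently, Q(γ) = Q(√141, √146))

Obviously Q(γ) ⊆ Q(√141, √146), and [Q(√141, √146):Q] = 4 (since 141, 146 are distinct squarefree integers > 1 with 20586 not a perfect square). To show equality we compute the minimal polynomial of γ. From γ = √141 + √146: γ^2 = 141 + 2√(20586) + 146 = 287 + 2√(20586), so γ^2 - 287 = 2√(20586); squaring, (γ^2 - 287)^2 = 4·20586, i.e. γ^4 - 574γ^2 + 82369 - 82344 = 0, i.e. γ^4 - 574γ^2 + 25 = 0. So γ is a root of x^4 - 574x^2 + 25. This polynomial is irreducible over Q: it has no rational root (each ±√141 ± √146 is irrational), and any factorization into two quadratics over Q would force √(20586) ∈ Q (pairing opposite roots) or √141, √146 ∈ Q (other pairings), all impossible. Hence [Q(γ):Q] = 4 = [Q(√141, √146):Q], so Q(γ) = Q(√141, √146).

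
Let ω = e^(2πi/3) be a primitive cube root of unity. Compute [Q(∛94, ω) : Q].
[Q(∛94, ω) : Q] = 6

[Q(∛94):Q] = 3 (min poly x^3 - 94, irreducible since 94 is not a perfect cube). [Q(ω):Q] = 2 (min poly x^2 + x + 1). Since Q(∛94) ⊂ R and ω ∉ R, we have ω ∉ Q(∛94), so x^2 + x + 1 remains irreducible over Q(∛94) and [Q(∛94, ω) : Q(∛94)] = 2. By the tower law, [Q(∛94, ω) : Q] = 3 · 2 = 6. (In fact Q(∛94, ω) is the splitting field of x^3 - 94 over Q.)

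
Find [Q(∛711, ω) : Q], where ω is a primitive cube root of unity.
[Q(∛711, ω) : Q] = 6

[Q(∛711):Q] = 3 (min poly x^3 - 711, irreducible since 711 is not a perfect cube). [Q(ω):Q] = 2 (min poly x^2 + x + 1). Since Q(∛711) ⊂ R and ω ∉ R, we have ω ∉ Q(∛711), so x^2 + x + 1 remains irreducible over Q(∛711) and [Q(∛711, ω) : Q(∛711)] = 2. By the tower law, [Q(∛711, ω) : Q] = 3 · 2 = 6. (In fact Q(∛711, ω) is the splitting field of x^3 - 711 over Q.)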